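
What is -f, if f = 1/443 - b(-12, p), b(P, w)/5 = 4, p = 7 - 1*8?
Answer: 8859/443 ≈ 19.998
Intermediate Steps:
p = -1 (p = 7 - 8 = -1)
b(P, w) = 20 (b(P, w) = 5*4 = 20)
f = -8859/443 (f = 1/443 - 1*20 = 1/443 - 20 = -8859/443 ≈ -19.998)
-f = -1*(-8859/443) = 8859/443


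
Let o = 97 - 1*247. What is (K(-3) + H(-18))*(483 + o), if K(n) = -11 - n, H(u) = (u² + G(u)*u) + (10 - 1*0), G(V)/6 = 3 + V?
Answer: 648018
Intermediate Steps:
G(V) = 18 + 6*V (G(V) = 6*(3 + V) = 18 + 6*V)
o = -150 (o = 97 - 247 = -150)
H(u) = 10 + u² + u*(18 + 6*u) (H(u) = (u² + (18 + 6*u)*u) + (10 - 1*0) = (u² + u*(18 + 6*u)) + (10 + 0) = (u² + u*(18 + 6*u)) + 10 = 10 + u² + u*(18 + 6*u))
(K(-3) + H(-18))*(483 + o) = ((-11 - 1*(-3)) + (10 + 7*(-18)² + 18*(-18)))*(483 - 150) = ((-11 + 3) + (10 + 7*324 - 324))*333 = (-8 + (10 + 2268 - 324))*333 = (-8 + 1954)*333 = 1946*333 = 648018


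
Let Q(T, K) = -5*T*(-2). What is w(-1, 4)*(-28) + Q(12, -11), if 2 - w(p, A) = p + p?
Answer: 8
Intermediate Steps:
w(p, A) = 2 - 2*p (w(p, A) = 2 - (p + p) = 2 - 2*p)
Q(T, K) = 10*T
w(-1, 4)*(-28) + Q(12, -11) = (2 - 2*(-1))*(-28) + 10*12 = (2 + 2)*(-28) + 120 = 4*(-28) + 120 = -112 + 120 = 8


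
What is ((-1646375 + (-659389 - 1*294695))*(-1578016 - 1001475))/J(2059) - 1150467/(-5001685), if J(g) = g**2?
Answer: 1156917605321242048/731191328465 ≈ 1.5822e+6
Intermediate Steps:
((-1646375 + (-659389 - 1*294695))*(-1578016 - 1001475))/J(2059) - 1150467/(-5001685) = ((-1646375 + (-659389 - 1*294695))*(-1578016 - 1001475))/(2059**2) - 1150467/(-5001685) = ((-1646375 + (-659389 - 294695))*(-2579491))/4239481 - 1150467*(-1/5001685) = ((-1646375 - 954084)*(-2579491))*(1/4239481) + 1150467/5001685 = -2600459*(-2579491)*(1/4239481) + 1150467/5001685 = 6707860586369*(1/4239481) + 1150467/5001685 = 231305537461/146189 + 1150467/5001685 = 1156917605321242048/731191328465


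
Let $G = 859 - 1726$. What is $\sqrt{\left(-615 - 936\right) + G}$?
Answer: $i \sqrt{2418} \approx 49.173 i$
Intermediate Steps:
$G = -867$ ($G = 859 - 1726 = -867$)
$\sqrt{\left(-615 - 936\right) + G} = \sqrt{\left(-615 - 936\right) - 867} = \sqrt{-1551 - 867} = \sqrt{-2418} = i \sqrt{2418}$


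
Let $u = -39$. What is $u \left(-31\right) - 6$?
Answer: $1203$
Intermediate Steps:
$u \left(-31\right) - 6 = \left(-39\right) \left(-31\right) - 6 = 1209 - 6 = 1203$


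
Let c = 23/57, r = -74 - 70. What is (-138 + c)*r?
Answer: 376464/19 ≈ 19814.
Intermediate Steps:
r = -144
c = 23/57 (c = 23*(1/57) = 23/57 ≈ 0.40351)
(-138 + c)*r = (-138 + 23/57)*(-144) = -7843/57*(-144) = 376464/19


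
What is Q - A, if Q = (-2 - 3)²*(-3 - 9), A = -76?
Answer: -224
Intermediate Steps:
Q = -300 (Q = (-5)²*(-12) = 25*(-12) = -300)
Q - A = -300 - 1*(-76) = -300 + 76 = -224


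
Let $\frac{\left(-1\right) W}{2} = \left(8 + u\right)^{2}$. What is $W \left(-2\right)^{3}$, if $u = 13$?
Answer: $7056$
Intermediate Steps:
$W = -882$ ($W = - 2 \left(8 + 13\right)^{2} = - 2 \cdot 21^{2} = \left(-2\right) 441 = -882$)
$W \left(-2\right)^{3} = - 882 \left(-2\right)^{3} = \left(-882\right) \left(-8\right) = 7056$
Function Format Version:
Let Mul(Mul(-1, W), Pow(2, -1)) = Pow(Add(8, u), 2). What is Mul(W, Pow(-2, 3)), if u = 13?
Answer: 7056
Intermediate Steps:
W = -882 (W = Mul(-2, Pow(Add(8, 13), 2)) = Mul(-2, Pow(21, 2)) = Mul(-2, 441) = -882)
Mul(W, Pow(-2, 3)) = Mul(-882, Pow(-2, 3)) = Mul(-882, -8) = 7056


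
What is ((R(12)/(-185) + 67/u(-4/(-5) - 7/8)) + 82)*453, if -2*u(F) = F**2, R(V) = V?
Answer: -5968664278/555 ≈ -1.0754e+7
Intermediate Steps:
u(F) = -F**2/2
((R(12)/(-185) + 67/u(-4/(-5) - 7/8)) + 82)*453 = ((12/(-185) + 67/((-(-4/(-5) - 7/8)**2/2))) + 82)*453 = ((12*(-1/185) + 67/((-(-4*(-1/5) - 7*1/8)**2/2))) + 82)*453 = ((-12/185 + 67/((-(4/5 - 7/8)**2/2))) + 82)*453 = ((-12/185 + 67/((-(-3/40)**2/2))) + 82)*453 = ((-12/185 + 67/((-1/2*9/1600))) + 82)*453 = ((-12/185 + 67/(-9/3200)) + 82)*453 = ((-12/185 + 67*(-3200/9)) + 82)*453 = ((-12/185 - 214400/9) + 82)*453 = (-39664108/1665 + 82)*453 = -39527578/1665*453 = -5968664278/555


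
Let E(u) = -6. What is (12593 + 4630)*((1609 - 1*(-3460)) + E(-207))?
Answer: 87200049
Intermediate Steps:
(12593 + 4630)*((1609 - 1*(-3460)) + E(-207)) = (12593 + 4630)*((1609 - 1*(-3460)) - 6) = 17223*((1609 + 3460) - 6) = 17223*(5069 - 6) = 17223*5063 = 87200049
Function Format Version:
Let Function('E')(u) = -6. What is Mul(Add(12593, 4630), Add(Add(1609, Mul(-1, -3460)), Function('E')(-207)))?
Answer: 87200049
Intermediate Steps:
Mul(Add(12593, 4630), Add(Add(1609, Mul(-1, -3460)), Function('E')(-207))) = Mul(Add(12593, 4630), Add(Add(1609, Mul(-1, -3460)), -6)) = Mul(17223, Add(Add(1609, 3460), -6)) = Mul(17223, Add(5069, -6)) = Mul(17223, 5063) = 87200049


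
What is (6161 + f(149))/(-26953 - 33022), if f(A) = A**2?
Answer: -28362/59975 ≈ -0.47290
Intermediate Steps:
(6161 + f(149))/(-26953 - 33022) = (6161 + 149**2)/(-26953 - 33022) = (6161 + 22201)/(-59975) = 28362*(-1/59975) = -28362/59975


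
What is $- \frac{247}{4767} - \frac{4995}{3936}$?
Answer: $- \frac{8261119}{6254304} \approx -1.3209$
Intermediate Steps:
$- \frac{247}{4767} - \frac{4995}{3936} = \left(-247\right) \frac{1}{4767} - \frac{1665}{1312} = - \frac{247}{4767} - \frac{1665}{1312} = - \frac{8261119}{6254304}$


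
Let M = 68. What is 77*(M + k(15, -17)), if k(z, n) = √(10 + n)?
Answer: 5236 + 77*I*√7 ≈ 5236.0 + 203.72*I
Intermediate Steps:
77*(M + k(15, -17)) = 77*(68 + √(10 - 17)) = 77*(68 + √(-7)) = 77*(68 + I*√7) = 5236 + 77*I*√7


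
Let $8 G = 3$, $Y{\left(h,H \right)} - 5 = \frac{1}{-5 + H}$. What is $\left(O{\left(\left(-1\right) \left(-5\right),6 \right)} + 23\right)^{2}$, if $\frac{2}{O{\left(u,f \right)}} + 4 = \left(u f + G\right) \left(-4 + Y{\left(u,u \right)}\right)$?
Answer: $\text{NaN} \approx \text{NaN}$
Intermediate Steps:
$Y{\left(h,H \right)} = 5 + \frac{1}{-5 + H}$
$G = \frac{3}{8}$ ($G = \frac{1}{8} \cdot 3 = \frac{3}{8} \approx 0.375$)
$O{\left(u,f \right)} = \frac{2}{-4 + \left(-4 + \frac{-24 + 5 u}{-5 + u}\right) \left(\frac{3}{8} + f u\right)}$ ($O{\left(u,f \right)} = \frac{2}{-4 + \left(u f + \frac{3}{8}\right) \left(-4 + \frac{-24 + 5 u}{-5 + u}\right)} = \frac{2}{-4 + \left(f u + \frac{3}{8}\right) \left(-4 + \frac{-24 + 5 u}{-5 + u}\right)} = \frac{2}{-4 + \left(\frac{3}{8} + f u\right) \left(-4 + \frac{-24 + 5 u}{-5 + u}\right)} = \frac{2}{-4 + \left(-4 + \frac{-24 + 5 u}{-5 + u}\right) \left(\frac{3}{8} + f u\right)}$)
$\left(O{\left(\left(-1\right) \left(-5\right),6 \right)} + 23\right)^{2} = \left(\frac{16 \left(-5 - -5\right)}{148 - 29 \left(\left(-1\right) \left(-5\right)\right) - 192 \left(\left(-1\right) \left(-5\right)\right) + 8 \cdot 6 \left(\left(-1\right) \left(-5\right)\right)^{2}} + 23\right)^{2} = \left(\frac{16 \left(-5 + 5\right)}{148 - 145 - 192 \cdot 5 + 8 \cdot 6 \cdot 5^{2}} + 23\right)^{2} = \left(16 \frac{1}{148 - 145 - 960 + 8 \cdot 6 \cdot 25} \cdot 0 + 23\right)^{2} = \left(16 \frac{1}{148 - 145 - 960 + 1200} \cdot 0 + 23\right)^{2} = \left(16 \cdot \frac{1}{243} \cdot 0 + 23\right)^{2} = \left(0 + 23\right)^{2} = 23^{2} = 529$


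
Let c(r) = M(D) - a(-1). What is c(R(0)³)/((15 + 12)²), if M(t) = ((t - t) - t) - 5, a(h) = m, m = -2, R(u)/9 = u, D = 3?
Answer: -2/243 ≈ -0.0082304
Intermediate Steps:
R(u) = 9*u
a(h) = -2
M(t) = -5 - t (M(t) = (0 - t) - 5 = -t - 5 = -5 - t)
c(r) = -6 (c(r) = (-5 - 1*3) - 1*(-2) = (-5 - 3) + 2 = -8 + 2 = -6)
c(R(0)³)/((15 + 12)²) = -6/(15 + 12)² = -6/(27²) = -6/729 = -6*1/729 = -2/243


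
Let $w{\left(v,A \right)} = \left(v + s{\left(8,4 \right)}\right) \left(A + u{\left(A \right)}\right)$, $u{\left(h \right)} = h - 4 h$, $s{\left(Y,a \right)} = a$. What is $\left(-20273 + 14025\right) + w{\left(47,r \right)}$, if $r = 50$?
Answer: $-11348$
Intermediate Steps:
$u{\left(h \right)} = - 3 h$
$w{\left(v,A \right)} = - 2 A \left(4 + v\right)$ ($w{\left(v,A \right)} = \left(v + 4\right) \left(A - 3 A\right) = \left(4 + v\right) \left(- 2 A\right) = - 2 A \left(4 + v\right)$)
$\left(-20273 + 14025\right) + w{\left(47,r \right)} = \left(-20273 + 14025\right) + 2 \cdot 50 \left(-4 - 47\right) = -6248 + 2 \cdot 50 \left(-4 - 47\right) = -6248 + 2 \cdot 50 \left(-51\right) = -6248 - 5100 = -11348$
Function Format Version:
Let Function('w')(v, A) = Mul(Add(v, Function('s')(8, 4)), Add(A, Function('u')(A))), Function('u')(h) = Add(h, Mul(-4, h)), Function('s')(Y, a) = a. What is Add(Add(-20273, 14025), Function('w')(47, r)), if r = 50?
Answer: -11348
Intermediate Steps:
Function('u')(h) = Mul(-3, h)
Function('w')(v, A) = Mul(-2, A, Add(4, v)) (Function('w')(v, A) = Mul(Add(v, 4), Add(A, Mul(-3, A))) = Mul(Add(4, v), Mul(-2, A)) = Mul(-2, A, Add(4, v)))
Add(Add(-20273, 14025), Function('w')(47, r)) = Add(Add(-20273, 14025), Mul(2, 50, Add(-4, Mul(-1, 47)))) = Add(-6248, Mul(2, 50, Add(-4, -47))) = Add(-6248, Mul(2, 50, -51)) = Add(-6248, -5100) = -11348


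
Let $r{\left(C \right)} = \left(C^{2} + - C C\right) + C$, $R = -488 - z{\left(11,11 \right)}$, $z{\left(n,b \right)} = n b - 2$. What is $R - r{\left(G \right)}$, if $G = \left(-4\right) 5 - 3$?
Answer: $-584$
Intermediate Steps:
$z{\left(n,b \right)} = -2 + b n$ ($z{\left(n,b \right)} = b n - 2 = -2 + b n$)
$G = -23$ ($G = -20 - 3 = -23$)
$R = -607$ ($R = -488 - \left(-2 + 11 \cdot 11\right) = -488 - \left(-2 + 121\right) = -488 - 119 = -607$)
$r{\left(C \right)} = C$ ($r{\left(C \right)} = \left(C^{2} - C^{2}\right) + C = 0 + C = C$)
$R - r{\left(G \right)} = -607 - -23 = -607 + 23 = -584$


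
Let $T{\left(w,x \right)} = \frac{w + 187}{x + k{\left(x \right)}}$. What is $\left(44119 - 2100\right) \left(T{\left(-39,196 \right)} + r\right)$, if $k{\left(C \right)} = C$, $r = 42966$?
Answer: $\frac{176929613395}{98} \approx 1.8054 \cdot 10^{9}$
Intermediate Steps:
$T{\left(w,x \right)} = \frac{187 + w}{2 x}$ ($T{\left(w,x \right)} = \frac{w + 187}{x + x} = \frac{187 + w}{2 x}$)
$\left(44119 - 2100\right) \left(T{\left(-39,196 \right)} + r\right) = \left(44119 - 2100\right) \left(\frac{187 - 39}{2 \cdot 196} + 42966\right) = 42019 \left(\frac{1}{2} \cdot \frac{1}{196} \cdot 148 + 42966\right) = 42019 \left(\frac{37}{98} + 42966\right) = 42019 \cdot \frac{4210705}{98} = \frac{176929613395}{98}$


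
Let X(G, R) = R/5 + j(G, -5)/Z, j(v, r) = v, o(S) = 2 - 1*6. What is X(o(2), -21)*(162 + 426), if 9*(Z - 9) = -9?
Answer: -13818/5 ≈ -2763.6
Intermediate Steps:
Z = 8 (Z = 9 + (1/9)*(-9) = 9 - 1 = 8)
o(S) = -4 (o(S) = 2 - 6 = -4)
X(G, R) = R/5 + G/8
X(o(2), -21)*(162 + 426) = ((1/5)*(-21) + (1/8)*(-4))*(162 + 426) = (-21/5 - 1/2)*588 = -47/10*588 = -13818/5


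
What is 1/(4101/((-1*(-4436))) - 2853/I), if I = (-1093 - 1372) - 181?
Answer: 652092/1305953 ≈ 0.49932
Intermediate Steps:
I = -2646 (I = -2465 - 181 = -2646)
1/(4101/((-1*(-4436))) - 2853/I) = 1/(4101/((-1*(-4436))) - 2853/(-2646)) = 1/(4101/4436 - 2853*(-1/2646)) = 1/(4101*(1/4436) + 317/294) = 1/(4101/4436 + 317/294) = 1/(1305953/652092) = 652092/1305953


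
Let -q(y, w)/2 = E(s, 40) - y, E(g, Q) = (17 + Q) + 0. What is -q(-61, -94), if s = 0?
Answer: 236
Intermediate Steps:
E(g, Q) = 17 + Q
q(y, w) = -114 + 2*y (q(y, w) = -2*((17 + 40) - y) = -2*(57 - y) = -114 + 2*y)
-q(-61, -94) = -(-114 + 2*(-61)) = -(-114 - 122) = -1*(-236) = 236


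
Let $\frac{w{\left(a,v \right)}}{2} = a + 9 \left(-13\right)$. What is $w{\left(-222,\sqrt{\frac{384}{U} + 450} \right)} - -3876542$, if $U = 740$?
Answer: $3875864$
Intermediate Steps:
$w{\left(a,v \right)} = -234 + 2 a$ ($w{\left(a,v \right)} = 2 \left(a + 9 \left(-13\right)\right) = 2 \left(a - 117\right) = 2 \left(-117 + a\right) = -234 + 2 a$)
$w{\left(-222,\sqrt{\frac{384}{U} + 450} \right)} - -3876542 = \left(-234 + 2 \left(-222\right)\right) - -3876542 = \left(-234 - 444\right) + 3876542 = -678 + 3876542 = 3875864$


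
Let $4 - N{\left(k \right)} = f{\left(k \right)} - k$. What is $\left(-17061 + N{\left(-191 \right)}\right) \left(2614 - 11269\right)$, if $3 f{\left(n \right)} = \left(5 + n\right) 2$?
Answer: $148208220$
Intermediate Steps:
$f{\left(n \right)} = \frac{10}{3} + \frac{2 n}{3}$ ($f{\left(n \right)} = \frac{\left(5 + n\right) 2}{3} = \frac{10 + 2 n}{3} = \frac{10}{3} + \frac{2 n}{3}$)
$N{\left(k \right)} = \frac{2}{3} + \frac{k}{3}$ ($N{\left(k \right)} = 4 - \left(\left(\frac{10}{3} + \frac{2 k}{3}\right) - k\right) = 4 - \left(\frac{10}{3} - \frac{k}{3}\right) = 4 + \left(- \frac{10}{3} + \frac{k}{3}\right) = \frac{2}{3} + \frac{k}{3}$)
$\left(-17061 + N{\left(-191 \right)}\right) \left(2614 - 11269\right) = \left(-17061 + \left(\frac{2}{3} + \frac{1}{3} \left(-191\right)\right)\right) \left(2614 - 11269\right) = \left(-17061 + \left(\frac{2}{3} - \frac{191}{3}\right)\right) \left(-8655\right) = \left(-17061 - 63\right) \left(-8655\right) = \left(-17124\right) \left(-8655\right) = 148208220$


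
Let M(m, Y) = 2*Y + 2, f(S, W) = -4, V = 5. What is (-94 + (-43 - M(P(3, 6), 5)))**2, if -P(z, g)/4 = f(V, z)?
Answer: 22201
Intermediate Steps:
P(z, g) = 16 (P(z, g) = -4*(-4) = 16)
M(m, Y) = 2 + 2*Y
(-94 + (-43 - M(P(3, 6), 5)))**2 = (-94 + (-43 - (2 + 2*5)))**2 = (-94 + (-43 - (2 + 10)))**2 = (-94 + (-43 - 1*12))**2 = (-94 + (-43 - 12))**2 = (-94 - 55)**2 = (-149)**2 = 22201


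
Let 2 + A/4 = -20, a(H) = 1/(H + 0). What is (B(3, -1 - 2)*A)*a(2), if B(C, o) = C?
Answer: -132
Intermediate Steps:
a(H) = 1/H
A = -88 (A = -8 + 4*(-20) = -8 - 80 = -88)
(B(3, -1 - 2)*A)*a(2) = (3*(-88))/2 = -264*½ = -132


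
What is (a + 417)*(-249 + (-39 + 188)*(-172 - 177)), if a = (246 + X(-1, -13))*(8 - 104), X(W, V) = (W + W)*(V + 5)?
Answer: 1292403750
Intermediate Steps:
X(W, V) = 2*W*(5 + V) (X(W, V) = (2*W)*(5 + V) = 2*W*(5 + V))
a = -25152 (a = (246 + 2*(-1)*(5 - 13))*(8 - 104) = (246 + 2*(-1)*(-8))*(-96) = (246 + 16)*(-96) = 262*(-96) = -25152)
(a + 417)*(-249 + (-39 + 188)*(-172 - 177)) = (-25152 + 417)*(-249 + (-39 + 188)*(-172 - 177)) = -24735*(-249 + 149*(-349)) = -24735*(-249 - 52001) = -24735*(-52250) = 1292403750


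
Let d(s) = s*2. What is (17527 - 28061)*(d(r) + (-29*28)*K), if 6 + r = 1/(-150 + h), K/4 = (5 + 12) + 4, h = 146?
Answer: 718634747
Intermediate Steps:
K = 84 (K = 4*((5 + 12) + 4) = 4*(17 + 4) = 4*21 = 84)
r = -25/4 (r = -6 + 1/(-150 + 146) = -6 + 1/(-4) = -6 - ¼ = -25/4 ≈ -6.2500)
d(s) = 2*s
(17527 - 28061)*(d(r) + (-29*28)*K) = (17527 - 28061)*(2*(-25/4) - 29*28*84) = -10534*(-25/2 - 812*84) = -10534*(-25/2 - 68208) = -10534*(-136441/2) = 718634747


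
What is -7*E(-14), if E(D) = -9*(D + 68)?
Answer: 3402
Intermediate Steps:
E(D) = -612 - 9*D (E(D) = -9*(68 + D) = -612 - 9*D)
-7*E(-14) = -7*(-612 - 9*(-14)) = -7*(-612 + 126) = -7*(-486) = 3402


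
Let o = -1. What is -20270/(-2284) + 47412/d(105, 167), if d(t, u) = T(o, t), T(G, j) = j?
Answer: 18402893/39970 ≈ 460.42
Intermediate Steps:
d(t, u) = t
-20270/(-2284) + 47412/d(105, 167) = -20270/(-2284) + 47412/105 = -20270*(-1/2284) + 47412*(1/105) = 10135/1142 + 15804/35 = 18402893/39970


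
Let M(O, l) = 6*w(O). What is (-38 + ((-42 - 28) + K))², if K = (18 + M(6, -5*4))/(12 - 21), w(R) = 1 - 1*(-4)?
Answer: 115600/9 ≈ 12844.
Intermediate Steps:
w(R) = 5 (w(R) = 1 + 4 = 5)
M(O, l) = 30 (M(O, l) = 6*5 = 30)
K = -16/3 (K = (18 + 30)/(12 - 21) = 48/(-9) = 48*(-⅑) = -16/3 ≈ -5.3333)
(-38 + ((-42 - 28) + K))² = (-38 + ((-42 - 28) - 16/3))² = (-38 + (-70 - 16/3))² = (-38 - 226/3)² = (-340/3)² = 115600/9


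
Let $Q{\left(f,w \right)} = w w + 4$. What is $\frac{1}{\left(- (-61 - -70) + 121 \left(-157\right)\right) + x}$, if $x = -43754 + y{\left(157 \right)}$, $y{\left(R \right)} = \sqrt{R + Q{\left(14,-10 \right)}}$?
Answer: $- \frac{20920}{1312939113} - \frac{\sqrt{29}}{1312939113} \approx -1.5938 \cdot 10^{-5}$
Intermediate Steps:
$Q{\left(f,w \right)} = 4 + w^{2}$ ($Q{\left(f,w \right)} = w^{2} + 4 = 4 + w^{2}$)
$y{\left(R \right)} = \sqrt{104 + R}$ ($y{\left(R \right)} = \sqrt{R + \left(4 + \left(-10\right)^{2}\right)} = \sqrt{R + \left(4 + 100\right)} = \sqrt{R + 104} = \sqrt{104 + R}$)
$x = -43754 + 3 \sqrt{29}$ ($x = -43754 + \sqrt{104 + 157} = -43754 + \sqrt{261} = -43754 + 3 \sqrt{29} \approx -43738.0$)
$\frac{1}{\left(- (-61 - -70) + 121 \left(-157\right)\right) + x} = \frac{1}{\left(- (-61 - -70) + 121 \left(-157\right)\right) - \left(43754 - 3 \sqrt{29}\right)} = \frac{1}{\left(- (-61 + 70) - 18997\right) - \left(43754 - 3 \sqrt{29}\right)} = \frac{1}{\left(\left(-1\right) 9 - 18997\right) - \left(43754 - 3 \sqrt{29}\right)} = \frac{1}{\left(-9 - 18997\right) - \left(43754 - 3 \sqrt{29}\right)} = \frac{1}{-19006 - \left(43754 - 3 \sqrt{29}\right)} = \frac{1}{-62760 + 3 \sqrt{29}}$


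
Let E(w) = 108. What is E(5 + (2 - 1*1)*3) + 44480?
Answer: 44588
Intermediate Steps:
E(5 + (2 - 1*1)*3) + 44480 = 108 + 44480 = 44588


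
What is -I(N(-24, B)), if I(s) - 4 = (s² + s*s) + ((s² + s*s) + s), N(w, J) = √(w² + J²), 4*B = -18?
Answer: -2389 - 3*√265/2 ≈ -2413.4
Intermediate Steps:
B = -9/2 (B = (¼)*(-18) = -9/2 ≈ -4.5000)
N(w, J) = √(J² + w²)
I(s) = 4 + s + 4*s² (I(s) = 4 + ((s² + s*s) + ((s² + s*s) + s)) = 4 + ((s² + s²) + ((s² + s²) + s)) = 4 + (2*s² + (2*s² + s)) = 4 + (2*s² + (s + 2*s²)) = 4 + (s + 4*s²) = 4 + s + 4*s²)
-I(N(-24, B)) = -(4 + √((-9/2)² + (-24)²) + 4*(√((-9/2)² + (-24)²))²) = -(4 + √(81/4 + 576) + 4*(√(81/4 + 576))²) = -(4 + √(2385/4) + 4*(√(2385/4))²) = -(4 + 3*√265/2 + 4*(3*√265/2)²) = -(4 + 3*√265/2 + 4*(2385/4)) = -(4 + 3*√265/2 + 2385) = -(2389 + 3*√265/2) = -2389 - 3*√265/2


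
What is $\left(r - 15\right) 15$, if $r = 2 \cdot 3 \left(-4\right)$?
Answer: $-585$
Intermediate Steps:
$r = -24$ ($r = 6 \left(-4\right) = -24$)
$\left(r - 15\right) 15 = \left(-24 - 15\right) 15 = \left(-39\right) 15 = -585$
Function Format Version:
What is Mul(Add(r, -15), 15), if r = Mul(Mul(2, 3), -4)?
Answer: -585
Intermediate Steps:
r = -24 (r = Mul(6, -4) = -24)
Mul(Add(r, -15), 15) = Mul(Add(-24, -15), 15) = Mul(-39, 15) = -585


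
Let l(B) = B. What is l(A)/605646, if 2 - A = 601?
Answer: -599/605646 ≈ -0.00098903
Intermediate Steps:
A = -599 (A = 2 - 1*601 = 2 - 601 = -599)
l(A)/605646 = -599/605646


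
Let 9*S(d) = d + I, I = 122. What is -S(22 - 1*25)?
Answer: -119/9 ≈ -13.222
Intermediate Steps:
S(d) = 122/9 + d/9 (S(d) = (d + 122)/9 = (122 + d)/9 = 122/9 + d/9)
-S(22 - 1*25) = -(122/9 + (22 - 1*25)/9) = -(122/9 + (22 - 25)/9) = -(122/9 + (1/9)*(-3)) = -(122/9 - 1/3) = -1*119/9 = -119/9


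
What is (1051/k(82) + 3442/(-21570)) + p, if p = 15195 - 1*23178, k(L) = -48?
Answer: -460450787/57520 ≈ -8005.1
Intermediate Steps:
p = -7983 (p = 15195 - 23178 = -7983)
(1051/k(82) + 3442/(-21570)) + p = (1051/(-48) + 3442/(-21570)) - 7983 = (1051*(-1/48) + 3442*(-1/21570)) - 7983 = (-1051/48 - 1721/10785) - 7983 = -1268627/57520 - 7983 = -460450787/57520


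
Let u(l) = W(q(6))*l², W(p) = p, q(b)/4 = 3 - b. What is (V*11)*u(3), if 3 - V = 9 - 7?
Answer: -1188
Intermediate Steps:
q(b) = 12 - 4*b (q(b) = 4*(3 - b) = 12 - 4*b)
u(l) = -12*l² (u(l) = (12 - 4*6)*l² = (12 - 24)*l² = -12*l²)
V = 1 (V = 3 - (9 - 7) = 3 - 1*2 = 3 - 2 = 1)
(V*11)*u(3) = (1*11)*(-12*3²) = 11*(-12*9) = 11*(-108) = -1188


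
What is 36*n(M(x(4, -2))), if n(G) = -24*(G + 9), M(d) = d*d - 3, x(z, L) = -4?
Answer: -19008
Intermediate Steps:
M(d) = -3 + d² (M(d) = d² - 3 = -3 + d²)
n(G) = -216 - 24*G (n(G) = -24*(9 + G) = -216 - 24*G)
36*n(M(x(4, -2))) = 36*(-216 - 24*(-3 + (-4)²)) = 36*(-216 - 24*(-3 + 16)) = 36*(-216 - 24*13) = 36*(-216 - 312) = 36*(-528) = -19008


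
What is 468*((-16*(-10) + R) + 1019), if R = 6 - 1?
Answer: 554112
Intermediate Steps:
R = 5
468*((-16*(-10) + R) + 1019) = 468*((-16*(-10) + 5) + 1019) = 468*((160 + 5) + 1019) = 468*(165 + 1019) = 468*1184 = 554112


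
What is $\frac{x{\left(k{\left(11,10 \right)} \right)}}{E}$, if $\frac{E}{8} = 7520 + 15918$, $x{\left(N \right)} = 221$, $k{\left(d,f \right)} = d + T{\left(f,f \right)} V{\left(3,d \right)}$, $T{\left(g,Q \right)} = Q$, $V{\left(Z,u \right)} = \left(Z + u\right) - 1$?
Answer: $\frac{221}{187504} \approx 0.0011786$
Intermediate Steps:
$V{\left(Z,u \right)} = -1 + Z + u$
$k{\left(d,f \right)} = d + f \left(2 + d\right)$ ($k{\left(d,f \right)} = d + f \left(-1 + 3 + d\right) = d + f \left(2 + d\right)$)
$E = 187504$ ($E = 8 \left(7520 + 15918\right) = 8 \cdot 23438 = 187504$)
$\frac{x{\left(k{\left(11,10 \right)} \right)}}{E} = \frac{221}{187504}$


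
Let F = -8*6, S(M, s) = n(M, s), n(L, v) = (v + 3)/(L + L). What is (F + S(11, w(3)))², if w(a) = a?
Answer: 275625/121 ≈ 2277.9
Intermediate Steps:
n(L, v) = (3 + v)/(2*L) (n(L, v) = (3 + v)/((2*L)) = (3 + v)*(1/(2*L)) = (3 + v)/(2*L))
S(M, s) = (3 + s)/(2*M)
F = -48
(F + S(11, w(3)))² = (-48 + (½)*(3 + 3)/11)² = (-48 + (½)*(1/11)*6)² = (-48 + 3/11)² = (-525/11)² = 275625/121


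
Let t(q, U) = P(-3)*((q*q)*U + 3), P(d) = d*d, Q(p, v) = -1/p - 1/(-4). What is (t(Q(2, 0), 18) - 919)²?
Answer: 49773025/64 ≈ 7.7770e+5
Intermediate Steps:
Q(p, v) = ¼ - 1/p (Q(p, v) = -1/p - 1*(-¼) = -1/p + ¼ = ¼ - 1/p)
P(d) = d²
t(q, U) = 27 + 9*U*q² (t(q, U) = (-3)²*((q*q)*U + 3) = 9*(q²*U + 3) = 9*(U*q² + 3) = 9*(3 + U*q²) = 27 + 9*U*q²)
(t(Q(2, 0), 18) - 919)² = ((27 + 9*18*((¼)*(-4 + 2)/2)²) - 919)² = ((27 + 9*18*((¼)*(½)*(-2))²) - 919)² = ((27 + 9*18*(-¼)²) - 919)² = ((27 + 9*18*(1/16)) - 919)² = ((27 + 81/8) - 919)² = (297/8 - 919)² = (-7055/8)² = 49773025/64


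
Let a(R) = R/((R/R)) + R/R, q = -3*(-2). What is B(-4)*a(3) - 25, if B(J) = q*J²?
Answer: 359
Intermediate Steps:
q = 6
B(J) = 6*J²
a(R) = 1 + R (a(R) = R/1 + 1 = R*1 + 1 = R + 1 = 1 + R)
B(-4)*a(3) - 25 = (6*(-4)²)*(1 + 3) - 25 = (6*16)*4 - 25 = 96*4 - 25 = 384 - 25 = 359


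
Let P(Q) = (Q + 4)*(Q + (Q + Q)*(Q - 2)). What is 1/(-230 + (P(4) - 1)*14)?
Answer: 1/1996 ≈ 0.00050100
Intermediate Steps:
P(Q) = (4 + Q)*(Q + 2*Q*(-2 + Q)) (P(Q) = (4 + Q)*(Q + (2*Q)*(-2 + Q)) = (4 + Q)*(Q + 2*Q*(-2 + Q)))
1/(-230 + (P(4) - 1)*14) = 1/(-230 + (4*(-12 + 2*4**2 + 5*4) - 1)*14) = 1/(-230 + (4*(-12 + 2*16 + 20) - 1)*14) = 1/(-230 + (4*(-12 + 32 + 20) - 1)*14) = 1/(-230 + (4*40 - 1)*14) = 1/(-230 + (160 - 1)*14) = 1/(-230 + 159*14) = 1/(-230 + 2226) = 1/1996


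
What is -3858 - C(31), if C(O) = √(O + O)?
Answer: -3858 - √62 ≈ -3865.9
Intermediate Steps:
C(O) = √2*√O (C(O) = √(2*O) = √2*√O)
-3858 - C(31) = -3858 - √2*√31 = -3858 - √62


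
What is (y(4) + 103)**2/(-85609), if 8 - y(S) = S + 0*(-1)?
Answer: -11449/85609 ≈ -0.13374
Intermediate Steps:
y(S) = 8 - S (y(S) = 8 - (S + 0*(-1)) = 8 - (S + 0) = 8 - S)
(y(4) + 103)**2/(-85609) = ((8 - 1*4) + 103)**2/(-85609) = ((8 - 4) + 103)**2*(-1/85609) = (4 + 103)**2*(-1/85609) = 107**2*(-1/85609) = 11449*(-1/85609) = -11449/85609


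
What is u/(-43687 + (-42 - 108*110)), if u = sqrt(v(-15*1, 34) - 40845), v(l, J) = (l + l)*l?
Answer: -I*sqrt(40395)/55609 ≈ -0.0036143*I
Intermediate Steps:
v(l, J) = 2*l**2 (v(l, J) = (2*l)*l = 2*l**2)
u = I*sqrt(40395) (u = sqrt(2*(-15*1)**2 - 40845) = sqrt(2*(-15)**2 - 40845) = sqrt(2*225 - 40845) = sqrt(450 - 40845) = sqrt(-40395) = I*sqrt(40395) ≈ 200.99*I)
u/(-43687 + (-42 - 108*110)) = (I*sqrt(40395))/(-43687 + (-42 - 108*110)) = (I*sqrt(40395))/(-43687 + (-42 - 11880)) = (I*sqrt(40395))/(-43687 - 11922) = (I*sqrt(40395))/(-55609) = (I*sqrt(40395))*(-1/55609) = -I*sqrt(40395)/55609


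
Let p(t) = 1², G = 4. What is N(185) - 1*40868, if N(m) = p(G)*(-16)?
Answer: -40884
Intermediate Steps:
p(t) = 1
N(m) = -16 (N(m) = 1*(-16) = -16)
N(185) - 1*40868 = -16 - 1*40868 = -16 - 40868 = -40884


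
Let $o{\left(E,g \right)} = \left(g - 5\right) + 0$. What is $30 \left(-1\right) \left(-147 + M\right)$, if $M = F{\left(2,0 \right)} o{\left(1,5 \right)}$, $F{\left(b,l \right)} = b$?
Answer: $4410$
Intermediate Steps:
$o{\left(E,g \right)} = -5 + g$ ($o{\left(E,g \right)} = \left(-5 + g\right) + 0 = -5 + g$)
$M = 0$ ($M = 2 \left(-5 + 5\right) = 2 \cdot 0 = 0$)
$30 \left(-1\right) \left(-147 + M\right) = 30 \left(-1\right) \left(-147 + 0\right) = \left(-30\right) \left(-147\right) = 4410$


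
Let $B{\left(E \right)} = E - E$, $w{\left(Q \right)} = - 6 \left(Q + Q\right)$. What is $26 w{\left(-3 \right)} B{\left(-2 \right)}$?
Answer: $0$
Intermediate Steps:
$w{\left(Q \right)} = - 12 Q$ ($w{\left(Q \right)} = - 6 \cdot 2 Q = - 12 Q$)
$B{\left(E \right)} = 0$
$26 w{\left(-3 \right)} B{\left(-2 \right)} = 26 \left(\left(-12\right) \left(-3\right)\right) 0 = 26 \cdot 36 \cdot 0 = 936 \cdot 0 = 0$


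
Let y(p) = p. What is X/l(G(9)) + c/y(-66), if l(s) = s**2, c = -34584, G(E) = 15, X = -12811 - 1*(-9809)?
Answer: 114898/225 ≈ 510.66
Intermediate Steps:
X = -3002 (X = -12811 + 9809 = -3002)
X/l(G(9)) + c/y(-66) = -3002/(15**2) - 34584/(-66) = -3002/225 - 34584*(-1/66) = -3002*1/225 + 524 = -3002/225 + 524 = 114898/225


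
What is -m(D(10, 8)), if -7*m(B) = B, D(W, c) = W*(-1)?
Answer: -10/7 ≈ -1.4286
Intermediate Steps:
D(W, c) = -W
m(B) = -B/7
-m(D(10, 8)) = -(-1)*(-1*10)/7 = -(-1)*(-10)/7 = -1*10/7 = -10/7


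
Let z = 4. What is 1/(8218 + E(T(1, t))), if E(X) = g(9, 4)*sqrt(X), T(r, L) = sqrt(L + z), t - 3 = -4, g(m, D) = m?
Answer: 1/(8218 + 9*3**(1/4)) ≈ 0.00012151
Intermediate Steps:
t = -1 (t = 3 - 4 = -1)
T(r, L) = sqrt(4 + L) (T(r, L) = sqrt(L + 4) = sqrt(4 + L))
E(X) = 9*sqrt(X)
1/(8218 + E(T(1, t))) = 1/(8218 + 9*sqrt(sqrt(4 - 1))) = 1/(8218 + 9*sqrt(sqrt(3))) = 1/(8218 + 9*3**(1/4))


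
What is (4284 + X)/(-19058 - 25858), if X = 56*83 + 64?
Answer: -2249/11229 ≈ -0.20028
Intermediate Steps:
X = 4712 (X = 4648 + 64 = 4712)
(4284 + X)/(-19058 - 25858) = (4284 + 4712)/(-19058 - 25858) = 8996/(-44916) = 8996*(-1/44916) = -2249/11229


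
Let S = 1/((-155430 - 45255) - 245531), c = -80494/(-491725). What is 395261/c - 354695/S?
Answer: 12740026757870505/80494 ≈ 1.5827e+11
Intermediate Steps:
c = 80494/491725 (c = -80494*(-1/491725) = 80494/491725 ≈ 0.16370)
S = -1/446216 (S = 1/(-200685 - 245531) = 1/(-446216) = -1/446216 ≈ -2.2411e-6)
395261/c - 354695/S = 395261/(80494/491725) - 354695/(-1/446216) = 395261*(491725/80494) - 354695*(-446216) = 194359715225/80494 + 158270584120 = 12740026757870505/80494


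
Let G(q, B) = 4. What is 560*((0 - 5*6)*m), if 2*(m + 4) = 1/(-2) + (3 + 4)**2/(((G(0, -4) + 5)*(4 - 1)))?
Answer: 505400/9 ≈ 56156.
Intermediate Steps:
m = -361/108 (m = -4 + (1/(-2) + (3 + 4)**2/(((4 + 5)*(4 - 1))))/2 = -4 + (1*(-1/2) + 7**2/((9*3)))/2 = -4 + (-1/2 + 49/27)/2 = -4 + (1/2)*(71/54) = -4 + 71/108 = -361/108 ≈ -3.3426)
560*((0 - 5*6)*m) = 560*((0 - 5*6)*(-361/108)) = 560*((0 - 30)*(-361/108)) = 560*(-30*(-361/108)) = 560*(1805/18) = 505400/9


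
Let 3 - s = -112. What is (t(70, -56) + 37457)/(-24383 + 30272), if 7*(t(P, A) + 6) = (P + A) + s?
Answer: 262286/41223 ≈ 6.3626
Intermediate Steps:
s = 115 (s = 3 - 1*(-112) = 3 + 112 = 115)
t(P, A) = 73/7 + A/7 + P/7 (t(P, A) = -6 + ((P + A) + 115)/7 = -6 + ((A + P) + 115)/7 = -6 + (115 + A + P)/7 = -6 + (115/7 + A/7 + P/7) = 73/7 + A/7 + P/7)
(t(70, -56) + 37457)/(-24383 + 30272) = ((73/7 + (1/7)*(-56) + (1/7)*70) + 37457)/(-24383 + 30272) = ((73/7 - 8 + 10) + 37457)/5889 = (87/7 + 37457)*(1/5889) = (262286/7)*(1/5889) = 262286/41223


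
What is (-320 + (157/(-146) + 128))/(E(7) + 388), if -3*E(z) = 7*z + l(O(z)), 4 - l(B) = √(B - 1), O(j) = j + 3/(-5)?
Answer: -67109955/128721484 + 36243*√15/128721484 ≈ -0.52027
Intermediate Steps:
O(j) = -⅗ + j (O(j) = j + 3*(-⅕) = j - ⅗ = -⅗ + j)
l(B) = 4 - √(-1 + B) (l(B) = 4 - √(B - 1) = 4 - √(-1 + B))
E(z) = -4/3 - 7*z/3 + √(-8/5 + z)/3 (E(z) = -(7*z + (4 - √(-1 + (-⅗ + z))))/3 = -(7*z + (4 - √(-8/5 + z)))/3 = -(4 - √(-8/5 + z) + 7*z)/3 = -4/3 - 7*z/3 + √(-8/5 + z)/3)
(-320 + (157/(-146) + 128))/(E(7) + 388) = (-320 + (157/(-146) + 128))/((-4/3 - 7/3*7 + √(-40 + 25*7)/15) + 388) = (-320 + (157*(-1/146) + 128))/((-4/3 - 49/3 + √(-40 + 175)/15) + 388) = (-320 + (-157/146 + 128))/((-4/3 - 49/3 + √135/15) + 388) = (-320 + 18531/146)/((-4/3 - 49/3 + (3*√15)/15) + 388) = -28189/(146*((-4/3 - 49/3 + √15/5) + 388)) = -28189/(146*((-53/3 + √15/5) + 388)) = -28189/(146*(1111/3 + √15/5))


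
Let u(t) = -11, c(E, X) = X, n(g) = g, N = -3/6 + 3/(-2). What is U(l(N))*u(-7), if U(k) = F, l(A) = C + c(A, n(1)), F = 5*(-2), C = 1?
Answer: 110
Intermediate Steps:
N = -2 (N = -3*⅙ + 3*(-½) = -½ - 3/2 = -2)
F = -10
l(A) = 2 (l(A) = 1 + 1 = 2)
U(k) = -10
U(l(N))*u(-7) = -10*(-11) = 110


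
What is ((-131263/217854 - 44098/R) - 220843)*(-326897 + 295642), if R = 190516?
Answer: 269252749293042590/39008151 ≈ 6.9025e+9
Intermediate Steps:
((-131263/217854 - 44098/R) - 220843)*(-326897 + 295642) = ((-131263/217854 - 44098/190516) - 220843)*(-326897 + 295642) = ((-131263*1/217854 - 44098*1/190516) - 220843)*(-31255) = ((-131263/217854 - 22049/95258) - 220843)*(-31255) = (-4326828425/5188084083 - 220843)*(-31255) = -1145756379970394/5188084083*(-31255) = 269252749293042590/39008151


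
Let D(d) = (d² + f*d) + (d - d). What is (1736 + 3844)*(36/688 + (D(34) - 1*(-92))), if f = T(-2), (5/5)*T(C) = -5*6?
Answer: 54718875/43 ≈ 1.2725e+6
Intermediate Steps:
T(C) = -30 (T(C) = -5*6 = -30)
f = -30
D(d) = d² - 30*d (D(d) = (d² - 30*d) + (d - d) = (d² - 30*d) + 0 = d² - 30*d)
(1736 + 3844)*(36/688 + (D(34) - 1*(-92))) = (1736 + 3844)*(36/688 + (34*(-30 + 34) - 1*(-92))) = 5580*(36*(1/688) + (34*4 + 92)) = 5580*(9/172 + (136 + 92)) = 5580*(9/172 + 228) = 5580*(39225/172) = 54718875/43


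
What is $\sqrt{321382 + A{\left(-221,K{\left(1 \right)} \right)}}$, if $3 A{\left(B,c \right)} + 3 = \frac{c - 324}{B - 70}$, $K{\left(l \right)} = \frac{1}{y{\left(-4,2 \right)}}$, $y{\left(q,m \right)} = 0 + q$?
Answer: $\frac{\sqrt{108859583653}}{582} \approx 566.91$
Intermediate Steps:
$y{\left(q,m \right)} = q$
$K{\left(l \right)} = - \frac{1}{4}$ ($K{\left(l \right)} = \frac{1}{-4} = - \frac{1}{4}$)
$A{\left(B,c \right)} = -1 + \frac{-324 + c}{3 \left(-70 + B\right)}$ ($A{\left(B,c \right)} = -1 + \frac{\left(c - 324\right) \frac{1}{B - 70}}{3} = -1 + \frac{\left(-324 + c\right) \frac{1}{-70 + B}}{3} = -1 + \frac{\frac{1}{-70 + B} \left(-324 + c\right)}{3} = -1 + \frac{-324 + c}{3 \left(-70 + B\right)}$)
$\sqrt{321382 + A{\left(-221,K{\left(1 \right)} \right)}} = \sqrt{321382 + \frac{-38 - -221 + \frac{1}{3} \left(- \frac{1}{4}\right)}{-70 - 221}} = \sqrt{321382 + \frac{-38 + 221 - \frac{1}{12}}{-291}} = \sqrt{321382 - \frac{2195}{3492}} = \sqrt{\frac{1122263749}{3492}} = \frac{\sqrt{108859583653}}{582}$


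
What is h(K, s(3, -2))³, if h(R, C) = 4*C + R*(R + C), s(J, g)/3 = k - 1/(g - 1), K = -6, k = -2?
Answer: 97336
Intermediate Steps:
s(J, g) = -6 - 3/(-1 + g) (s(J, g) = 3*(-2 - 1/(g - 1)) = 3*(-2 - 1/(-1 + g)) = -6 - 3/(-1 + g))
h(R, C) = 4*C + R*(C + R)
h(K, s(3, -2))³ = ((-6)² + 4*(3*(1 - 2*(-2))/(-1 - 2)) + (3*(1 - 2*(-2))/(-1 - 2))*(-6))³ = (36 + 4*(3*(1 + 4)/(-3)) + (3*(1 + 4)/(-3))*(-6))³ = (36 + 4*(3*(-⅓)*5) + (3*(-⅓)*5)*(-6))³ = (36 + 4*(-5) - 5*(-6))³ = (36 - 20 + 30)³ = 46³ = 97336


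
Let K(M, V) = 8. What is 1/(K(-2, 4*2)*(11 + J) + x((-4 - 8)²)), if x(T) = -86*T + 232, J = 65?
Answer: -1/11544 ≈ -8.6625e-5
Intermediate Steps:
x(T) = 232 - 86*T
1/(K(-2, 4*2)*(11 + J) + x((-4 - 8)²)) = 1/(8*(11 + 65) + (232 - 86*(-4 - 8)²)) = 1/(8*76 + (232 - 86*(-12)²)) = 1/(608 + (232 - 86*144)) = 1/(608 + (232 - 12384)) = 1/(608 - 12152) = 1/(-11544) = -1/11544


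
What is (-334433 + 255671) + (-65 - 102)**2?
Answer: -50873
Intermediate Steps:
(-334433 + 255671) + (-65 - 102)**2 = -78762 + (-167)**2 = -78762 + 27889 = -50873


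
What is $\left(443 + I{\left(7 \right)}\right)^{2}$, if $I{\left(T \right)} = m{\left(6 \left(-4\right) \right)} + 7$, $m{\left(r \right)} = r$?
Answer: $181476$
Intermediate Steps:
$I{\left(T \right)} = -17$ ($I{\left(T \right)} = 6 \left(-4\right) + 7 = -24 + 7 = -17$)
$\left(443 + I{\left(7 \right)}\right)^{2} = \left(443 - 17\right)^{2} = 426^{2} = 181476$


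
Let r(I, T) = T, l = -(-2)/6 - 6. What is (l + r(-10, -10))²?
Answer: 2209/9 ≈ 245.44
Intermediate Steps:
l = -17/3 (l = -(-2)/6 - 6 = -2*(-⅙) - 6 = ⅓ - 6 = -17/3 ≈ -5.6667)
(l + r(-10, -10))² = (-17/3 - 10)² = (-47/3)² = 2209/9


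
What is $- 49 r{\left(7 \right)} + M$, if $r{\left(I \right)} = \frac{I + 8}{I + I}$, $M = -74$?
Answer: $- \frac{253}{2} \approx -126.5$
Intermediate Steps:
$r{\left(I \right)} = \frac{8 + I}{2 I}$
$- 49 r{\left(7 \right)} + M = - 49 \frac{8 + 7}{2 \cdot 7} - 74 = - 49 \cdot \frac{1}{2} \cdot \frac{1}{7} \cdot 15 - 74 = \left(-49\right) \frac{15}{14} - 74 = - \frac{105}{2} - 74 = - \frac{253}{2}$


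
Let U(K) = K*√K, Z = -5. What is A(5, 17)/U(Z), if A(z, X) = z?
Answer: I*√5/5 ≈ 0.44721*I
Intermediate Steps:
U(K) = K^(3/2)
A(5, 17)/U(Z) = 5/((-5)^(3/2)) = 5/((-5*I*√5)) = 5*(I*√5/25) = I*√5/5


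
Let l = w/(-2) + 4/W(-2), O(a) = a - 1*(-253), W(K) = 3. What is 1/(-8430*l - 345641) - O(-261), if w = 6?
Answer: 2652727/331591 ≈ 8.0000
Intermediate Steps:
O(a) = 253 + a (O(a) = a + 253 = 253 + a)
l = -5/3 (l = 6/(-2) + 4/3 = 6*(-½) + 4*(⅓) = -3 + 4/3 = -5/3 ≈ -1.6667)
1/(-8430*l - 345641) - O(-261) = 1/(-8430*(-5/3) - 345641) - (253 - 261) = 1/(14050 - 345641) - 1*(-8) = 1/(-331591) + 8 = -1/331591 + 8 = 2652727/331591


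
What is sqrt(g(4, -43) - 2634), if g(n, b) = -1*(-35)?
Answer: I*sqrt(2599) ≈ 50.98*I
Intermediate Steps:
g(n, b) = 35
sqrt(g(4, -43) - 2634) = sqrt(35 - 2634) = sqrt(-2599) = I*sqrt(2599)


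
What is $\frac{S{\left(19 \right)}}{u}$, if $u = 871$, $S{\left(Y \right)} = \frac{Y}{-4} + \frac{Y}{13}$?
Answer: $- \frac{171}{45292} \approx -0.0037755$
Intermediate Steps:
$S{\left(Y \right)} = - \frac{9 Y}{52}$ ($S{\left(Y \right)} = Y \left(- \frac{1}{4}\right) + Y \frac{1}{13} = - \frac{Y}{4} + \frac{Y}{13} = - \frac{9 Y}{52}$)
$\frac{S{\left(19 \right)}}{u} = \frac{\left(- \frac{9}{52}\right) 19}{871} = \left(- \frac{171}{52}\right) \frac{1}{871} = - \frac{171}{45292}$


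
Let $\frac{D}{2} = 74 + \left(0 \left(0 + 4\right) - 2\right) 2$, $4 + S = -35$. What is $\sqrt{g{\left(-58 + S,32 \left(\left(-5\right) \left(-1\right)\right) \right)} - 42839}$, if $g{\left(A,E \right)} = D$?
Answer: $i \sqrt{42699} \approx 206.64 i$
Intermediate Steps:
$S = -39$ ($S = -4 - 35 = -39$)
$D = 140$ ($D = 2 \left(74 + \left(0 \left(0 + 4\right) - 2\right) 2\right) = 2 \left(74 + \left(0 \cdot 4 - 2\right) 2\right) = 2 \left(74 + \left(0 - 2\right) 2\right) = 2 \left(74 - 4\right) = 2 \cdot 70 = 140$)
$g{\left(A,E \right)} = 140$
$\sqrt{g{\left(-58 + S,32 \left(\left(-5\right) \left(-1\right)\right) \right)} - 42839} = \sqrt{140 - 42839} = \sqrt{-42699} = i \sqrt{42699}$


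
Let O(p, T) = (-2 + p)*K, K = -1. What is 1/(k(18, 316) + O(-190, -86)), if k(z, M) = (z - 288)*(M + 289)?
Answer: -1/163158 ≈ -6.1290e-6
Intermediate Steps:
O(p, T) = 2 - p (O(p, T) = (-2 + p)*(-1) = 2 - p)
k(z, M) = (-288 + z)*(289 + M)
1/(k(18, 316) + O(-190, -86)) = 1/((-83232 - 288*316 + 289*18 + 316*18) + (2 - 1*(-190))) = 1/((-83232 - 91008 + 5202 + 5688) + (2 + 190)) = 1/(-163350 + 192) = 1/(-163158) = -1/163158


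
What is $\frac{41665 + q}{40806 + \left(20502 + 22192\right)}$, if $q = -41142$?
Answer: $\frac{523}{83500} \approx 0.0062635$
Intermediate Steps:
$\frac{41665 + q}{40806 + \left(20502 + 22192\right)} = \frac{41665 - 41142}{40806 + \left(20502 + 22192\right)} = \frac{523}{40806 + 42694} = \frac{523}{83500}$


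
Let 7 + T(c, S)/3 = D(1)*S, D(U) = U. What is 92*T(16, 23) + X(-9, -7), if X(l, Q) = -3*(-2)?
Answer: 4422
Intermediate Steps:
X(l, Q) = 6
T(c, S) = -21 + 3*S (T(c, S) = -21 + 3*(1*S) = -21 + 3*S)
92*T(16, 23) + X(-9, -7) = 92*(-21 + 3*23) + 6 = 92*(-21 + 69) + 6 = 92*48 + 6 = 4416 + 6 = 4422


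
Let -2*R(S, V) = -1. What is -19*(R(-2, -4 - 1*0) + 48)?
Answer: -1843/2 ≈ -921.50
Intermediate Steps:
R(S, V) = ½ (R(S, V) = -½*(-1) = ½)
-19*(R(-2, -4 - 1*0) + 48) = -19*(½ + 48) = -19*97/2 = -1843/2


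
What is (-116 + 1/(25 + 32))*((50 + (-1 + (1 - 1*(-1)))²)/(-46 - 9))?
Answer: 10217/95 ≈ 107.55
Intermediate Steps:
(-116 + 1/(25 + 32))*((50 + (-1 + (1 - 1*(-1)))²)/(-46 - 9)) = (-116 + 1/57)*((50 + (-1 + (1 + 1))²)/(-55)) = (-116 + 1/57)*((50 + (-1 + 2)²)*(-1/55)) = -6611*(50 + 1²)*(-1)/(57*55) = -6611*(50 + 1)*(-1)/(57*55) = -112387*(-1)/(19*55) = -6611/57*(-51/55) = 10217/95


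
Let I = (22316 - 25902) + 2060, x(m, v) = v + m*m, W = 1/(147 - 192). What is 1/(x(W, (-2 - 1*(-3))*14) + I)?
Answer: -2025/3061799 ≈ -0.00066138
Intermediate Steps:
W = -1/45 (W = 1/(-45) = -1/45 ≈ -0.022222)
x(m, v) = v + m²
I = -1526 (I = -3586 + 2060 = -1526)
1/(x(W, (-2 - 1*(-3))*14) + I) = 1/(((-2 - 1*(-3))*14 + (-1/45)²) - 1526) = 1/(((-2 + 3)*14 + 1/2025) - 1526) = 1/((1*14 + 1/2025) - 1526) = 1/((14 + 1/2025) - 1526) = 1/(28351/2025 - 1526) = 1/(-3061799/2025) = -2025/3061799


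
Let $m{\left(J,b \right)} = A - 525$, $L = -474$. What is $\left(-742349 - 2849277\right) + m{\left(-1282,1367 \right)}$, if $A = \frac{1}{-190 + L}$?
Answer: $- \frac{2385188265}{664} \approx -3.5922 \cdot 10^{6}$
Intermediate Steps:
$A = - \frac{1}{664}$ ($A = \frac{1}{-190 - 474} = \frac{1}{-664} = - \frac{1}{664} \approx -0.001506$)
$m{\left(J,b \right)} = - \frac{348601}{664}$ ($m{\left(J,b \right)} = - \frac{1}{664} - 525 = - \frac{348601}{664}$)
$\left(-742349 - 2849277\right) + m{\left(-1282,1367 \right)} = \left(-742349 - 2849277\right) - \frac{348601}{664} = -3591626 - \frac{348601}{664} = - \frac{2385188265}{664}$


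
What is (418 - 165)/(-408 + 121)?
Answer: -253/287 ≈ -0.88153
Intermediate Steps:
(418 - 165)/(-408 + 121) = 253/(-287) = 253*(-1/287) = -253/287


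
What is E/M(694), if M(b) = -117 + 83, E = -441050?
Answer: 220525/17 ≈ 12972.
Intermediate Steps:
M(b) = -34
E/M(694) = -441050/(-34) = -441050*(-1/34) = 220525/17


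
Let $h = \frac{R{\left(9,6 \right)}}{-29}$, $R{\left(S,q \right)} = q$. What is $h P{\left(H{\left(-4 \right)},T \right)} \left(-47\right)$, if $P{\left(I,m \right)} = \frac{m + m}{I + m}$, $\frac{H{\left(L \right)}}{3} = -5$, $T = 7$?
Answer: $- \frac{987}{58} \approx -17.017$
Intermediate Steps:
$H{\left(L \right)} = -15$ ($H{\left(L \right)} = 3 \left(-5\right) = -15$)
$h = - \frac{6}{29}$ ($h = \frac{6}{-29} = 6 \left(- \frac{1}{29}\right) = - \frac{6}{29} \approx -0.2069$)
$P{\left(I,m \right)} = \frac{2 m}{I + m}$
$h P{\left(H{\left(-4 \right)},T \right)} \left(-47\right) = - \frac{6 \cdot 2 \cdot 7 \frac{1}{-15 + 7}}{29} \left(-47\right) = - \frac{6 \cdot 2 \cdot 7 \frac{1}{-8}}{29} \left(-47\right) = - \frac{6 \cdot 2 \cdot 7 \left(- \frac{1}{8}\right)}{29} \left(-47\right) = \left(- \frac{6}{29}\right) \left(- \frac{7}{4}\right) \left(-47\right) = \frac{21}{58} \left(-47\right) = - \frac{987}{58}$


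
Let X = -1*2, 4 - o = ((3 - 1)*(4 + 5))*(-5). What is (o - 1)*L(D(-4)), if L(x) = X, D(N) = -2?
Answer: -186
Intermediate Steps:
o = 94 (o = 4 - (3 - 1)*(4 + 5)*(-5) = 4 - 2*9*(-5) = 4 - 18*(-5) = 4 - 1*(-90) = 4 + 90 = 94)
X = -2
L(x) = -2
(o - 1)*L(D(-4)) = (94 - 1)*(-2) = 93*(-2) = -186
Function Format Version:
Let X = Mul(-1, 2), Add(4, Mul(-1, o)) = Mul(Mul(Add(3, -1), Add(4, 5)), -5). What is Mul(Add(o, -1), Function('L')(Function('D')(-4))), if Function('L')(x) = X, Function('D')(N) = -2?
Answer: -186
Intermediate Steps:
o = 94 (o = Add(4, Mul(-1, Mul(Mul(Add(3, -1), Add(4, 5)), -5))) = Add(4, Mul(-1, Mul(Mul(2, 9), -5))) = Add(4, Mul(-1, Mul(18, -5))) = Add(4, Mul(-1, -90)) = Add(4, 90) = 94)
X = -2
Function('L')(x) = -2
Mul(Add(o, -1), Function('L')(Function('D')(-4))) = Mul(Add(94, -1), -2) = Mul(93, -2) = -186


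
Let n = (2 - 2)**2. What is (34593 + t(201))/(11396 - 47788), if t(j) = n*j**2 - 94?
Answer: -34499/36392 ≈ -0.94798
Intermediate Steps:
n = 0 (n = 0**2 = 0)
t(j) = -94 (t(j) = 0*j**2 - 94 = 0 - 94 = -94)
(34593 + t(201))/(11396 - 47788) = (34593 - 94)/(11396 - 47788) = 34499/(-36392) = 34499*(-1/36392) = -34499/36392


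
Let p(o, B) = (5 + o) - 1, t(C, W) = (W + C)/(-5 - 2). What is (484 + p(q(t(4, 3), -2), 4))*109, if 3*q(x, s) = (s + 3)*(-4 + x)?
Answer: 159031/3 ≈ 53010.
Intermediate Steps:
t(C, W) = -C/7 - W/7 (t(C, W) = (C + W)/(-7) = (C + W)*(-1/7) = -C/7 - W/7)
q(x, s) = (-4 + x)*(3 + s)/3 (q(x, s) = ((s + 3)*(-4 + x))/3 = ((3 + s)*(-4 + x))/3 = ((-4 + x)*(3 + s))/3 = (-4 + x)*(3 + s)/3)
p(o, B) = 4 + o
(484 + p(q(t(4, 3), -2), 4))*109 = (484 + (4 + (-4 + (-1/7*4 - 1/7*3) - 4/3*(-2) + (1/3)*(-2)*(-1/7*4 - 1/7*3))))*109 = (484 + (4 + (-4 + (-4/7 - 3/7) + 8/3 + (1/3)*(-2)*(-4/7 - 3/7))))*109 = (484 + (4 + (-4 - 1 + 8/3 + (1/3)*(-2)*(-1))))*109 = (484 + (4 + (-4 - 1 + 8/3 + 2/3)))*109 = (484 + (4 - 5/3))*109 = (484 + 7/3)*109 = (1459/3)*109 = 159031/3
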